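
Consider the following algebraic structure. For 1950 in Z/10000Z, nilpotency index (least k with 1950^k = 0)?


1950^k mod 10000:
k=1: 1950
k=2: 2500
k=3: 5000
k=4: 0
First zero at k = 4


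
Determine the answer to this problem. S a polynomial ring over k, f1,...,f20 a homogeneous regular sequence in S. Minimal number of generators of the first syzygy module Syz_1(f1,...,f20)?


Regular sequence => Koszul complex is the minimal free resolution.
Syz_1 minimally generated by Koszul relations f_i*e_j - f_j*e_i (i<j): mu(Syz_1) = beta_2 = C(m,2) = m(m-1)/2
m=20
20*19/2 = 190


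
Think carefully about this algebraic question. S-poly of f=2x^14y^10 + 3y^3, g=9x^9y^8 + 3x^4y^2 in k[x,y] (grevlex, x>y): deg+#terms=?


LT(f)=2x^14y^10, LT(g)=9x^9y^8
lcm(LM)=x^14y^10
S(f,g) (scaled by 18 to clear denominators) = 9*f - 2x^5y^2*g = -6x^9y^4 + 27y^3
2 terms, deg 13.
13+2=15


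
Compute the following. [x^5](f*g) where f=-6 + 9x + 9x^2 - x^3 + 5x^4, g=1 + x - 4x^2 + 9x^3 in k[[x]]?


[x^5] = sum a_i*b_j, i+j=5
  9*9=81
  -1*-4=4
  5*1=5
Sum=90


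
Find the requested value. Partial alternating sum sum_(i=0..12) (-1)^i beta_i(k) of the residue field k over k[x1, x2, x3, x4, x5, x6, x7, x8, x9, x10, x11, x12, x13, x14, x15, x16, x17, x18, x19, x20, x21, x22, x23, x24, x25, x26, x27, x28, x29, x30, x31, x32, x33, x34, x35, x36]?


Koszul resolution: beta_i(k)=C(n,i), n=36
sum_(i=0..p) (-1)^i C(n,i) = (-1)^p C(n-1,p)
(-1)^12*C(35,12) = (-1)^12*834451800 = 834451800


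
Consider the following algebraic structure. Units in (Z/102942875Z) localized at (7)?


Local ring = Z/823543Z.
phi(823543) = 7^6*(7-1) = 705894


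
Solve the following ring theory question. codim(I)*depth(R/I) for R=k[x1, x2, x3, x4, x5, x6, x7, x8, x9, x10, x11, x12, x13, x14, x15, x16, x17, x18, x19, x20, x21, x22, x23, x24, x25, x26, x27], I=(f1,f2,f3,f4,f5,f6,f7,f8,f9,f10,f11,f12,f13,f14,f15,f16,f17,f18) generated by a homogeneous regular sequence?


codim=18, depth=dim(R/I)=27-18=9
Product=18*9=162


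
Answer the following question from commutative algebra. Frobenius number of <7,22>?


gcd(7,22)=1 => F=ab-a-b=7*22-7-22=154-29=125


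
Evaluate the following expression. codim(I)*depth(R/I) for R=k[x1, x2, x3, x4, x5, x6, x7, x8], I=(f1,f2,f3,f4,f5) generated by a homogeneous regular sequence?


codim=5, depth=dim(R/I)=8-5=3
Product=5*3=15


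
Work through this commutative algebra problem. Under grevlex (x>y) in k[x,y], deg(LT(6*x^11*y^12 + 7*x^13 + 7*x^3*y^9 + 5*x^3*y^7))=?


LT: 6*x^11*y^12
deg_x=11, deg_y=12
Total=11+12=23


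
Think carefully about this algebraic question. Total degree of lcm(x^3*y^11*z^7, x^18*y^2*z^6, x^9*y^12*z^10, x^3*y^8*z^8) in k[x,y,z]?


lcm = componentwise max:
x: max(3,18,9,3)=18
y: max(11,2,12,8)=12
z: max(7,6,10,8)=10
Total=18+12+10=40


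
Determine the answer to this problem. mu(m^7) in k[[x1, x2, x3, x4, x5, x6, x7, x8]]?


C(n+d-1,d)=C(14,7)=3432


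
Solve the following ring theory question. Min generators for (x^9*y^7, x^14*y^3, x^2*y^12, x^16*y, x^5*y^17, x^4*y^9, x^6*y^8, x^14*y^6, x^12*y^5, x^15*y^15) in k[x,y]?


Remove redundant (divisible by others).
x^14*y^6 redundant.
x^15*y^15 redundant.
x^5*y^17 redundant.
Min: x^16*y, x^14*y^3, x^12*y^5, x^9*y^7, x^6*y^8, x^4*y^9, x^2*y^12
Count=7


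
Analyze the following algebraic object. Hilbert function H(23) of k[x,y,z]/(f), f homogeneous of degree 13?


C(25,2)-C(12,2)=300-66=234


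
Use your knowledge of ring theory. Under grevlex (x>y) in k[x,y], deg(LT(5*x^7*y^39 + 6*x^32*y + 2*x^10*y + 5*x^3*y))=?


LT: 5*x^7*y^39
deg_x=7, deg_y=39
Total=7+39=46


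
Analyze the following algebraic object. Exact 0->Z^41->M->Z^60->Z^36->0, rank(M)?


Alt sum=0:
(-1)^0*41 + (-1)^1*? + (-1)^2*60 + (-1)^3*36=0
rank(M)=65


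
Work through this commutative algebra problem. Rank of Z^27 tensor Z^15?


rank(M(x)N) = rank(M)*rank(N)
27*15 = 405


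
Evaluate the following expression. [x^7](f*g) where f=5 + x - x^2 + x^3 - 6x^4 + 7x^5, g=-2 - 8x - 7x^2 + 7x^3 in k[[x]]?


[x^7] = sum a_i*b_j, i+j=7
  -6*7=-42
  7*-7=-49
Sum=-91


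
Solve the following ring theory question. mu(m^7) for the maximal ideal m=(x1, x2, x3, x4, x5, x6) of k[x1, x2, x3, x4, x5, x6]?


Graded Nakayama: mu(m^d) = dim_k (m^d/m^(d+1)) = #degree-7 monomials in 6 vars
C(n+d-1,d)=C(12,7)=792


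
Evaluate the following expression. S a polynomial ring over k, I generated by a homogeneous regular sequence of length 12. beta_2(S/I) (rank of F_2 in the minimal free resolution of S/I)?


Regular sequence => Koszul complex is the minimal free resolution.
Syz_1 minimally generated by Koszul relations f_i*e_j - f_j*e_i (i<j): mu(Syz_1) = beta_2 = C(m,2) = m(m-1)/2
m=12
12*11/2 = 66


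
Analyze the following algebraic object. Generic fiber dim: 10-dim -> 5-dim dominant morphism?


dim(fiber)=dim(X)-dim(Y)=10-5=5


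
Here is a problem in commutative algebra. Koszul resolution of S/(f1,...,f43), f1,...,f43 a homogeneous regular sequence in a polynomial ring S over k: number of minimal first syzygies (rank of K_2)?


Regular sequence => Koszul complex is the minimal free resolution.
Syz_1 minimally generated by Koszul relations f_i*e_j - f_j*e_i (i<j): mu(Syz_1) = beta_2 = C(m,2) = m(m-1)/2
m=43
43*42/2 = 903


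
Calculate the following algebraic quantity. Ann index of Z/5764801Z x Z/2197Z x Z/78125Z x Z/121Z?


Exponent = lcm of the cyclic orders; pairwise coprime => product.
7^8*13^3*5^7*11^2=5764801*2197*78125*121=119726359643515625


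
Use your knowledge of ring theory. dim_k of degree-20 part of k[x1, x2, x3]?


C(d+n-1,n-1)=C(22,2)=231


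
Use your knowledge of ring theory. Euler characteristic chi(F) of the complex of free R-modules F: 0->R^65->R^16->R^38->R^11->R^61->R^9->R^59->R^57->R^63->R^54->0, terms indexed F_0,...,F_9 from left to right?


chi = sum (-1)^i * rank:
(-1)^0*65=65
(-1)^1*16=-16
(-1)^2*38=38
(-1)^3*11=-11
(-1)^4*61=61
(-1)^5*9=-9
(-1)^6*59=59
(-1)^7*57=-57
(-1)^8*63=63
(-1)^9*54=-54
chi=139


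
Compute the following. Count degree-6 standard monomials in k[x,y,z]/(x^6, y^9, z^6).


Need i<6, j<9, k<6 with i+j+k=6.
For each i, j ranges over max(0,6-i-5)..min(8,6-i):
  i=0: j in [1,6] -> 6
  i=1: j in [0,5] -> 6
  i=2: j in [0,4] -> 5
  i=3: j in [0,3] -> 4
  i=4: j in [0,2] -> 3
  i=5: j in [0,1] -> 2
H(6) = 6+6+5+4+3+2 = 26


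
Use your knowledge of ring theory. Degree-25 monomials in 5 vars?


C(d+n-1,n-1)=C(29,4)=23751


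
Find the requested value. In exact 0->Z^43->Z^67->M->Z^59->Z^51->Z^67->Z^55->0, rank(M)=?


Alt sum=0:
(-1)^0*43 + (-1)^1*67 + (-1)^2*? + (-1)^3*59 + (-1)^4*51 + (-1)^5*67 + (-1)^6*55=0
rank(M)=44


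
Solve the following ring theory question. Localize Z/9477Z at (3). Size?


3-primary part: 9477=3^6*13
Size=3^6=729


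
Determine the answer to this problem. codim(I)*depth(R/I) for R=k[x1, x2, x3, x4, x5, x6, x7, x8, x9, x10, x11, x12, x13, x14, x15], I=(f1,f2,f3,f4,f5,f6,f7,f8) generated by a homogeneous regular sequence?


codim=8, depth=dim(R/I)=15-8=7
Product=8*7=56


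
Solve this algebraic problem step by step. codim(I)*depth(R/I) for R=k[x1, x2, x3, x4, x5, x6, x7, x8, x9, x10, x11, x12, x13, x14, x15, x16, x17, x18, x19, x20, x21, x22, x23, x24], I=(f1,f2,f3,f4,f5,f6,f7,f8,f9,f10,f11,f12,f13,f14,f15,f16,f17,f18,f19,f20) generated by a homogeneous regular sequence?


codim=20, depth=dim(R/I)=24-20=4
Product=20*4=80


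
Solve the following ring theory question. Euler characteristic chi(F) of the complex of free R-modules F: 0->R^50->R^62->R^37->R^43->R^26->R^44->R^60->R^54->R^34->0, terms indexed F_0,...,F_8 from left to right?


chi = sum (-1)^i * rank:
(-1)^0*50=50
(-1)^1*62=-62
(-1)^2*37=37
(-1)^3*43=-43
(-1)^4*26=26
(-1)^5*44=-44
(-1)^6*60=60
(-1)^7*54=-54
(-1)^8*34=34
chi=4


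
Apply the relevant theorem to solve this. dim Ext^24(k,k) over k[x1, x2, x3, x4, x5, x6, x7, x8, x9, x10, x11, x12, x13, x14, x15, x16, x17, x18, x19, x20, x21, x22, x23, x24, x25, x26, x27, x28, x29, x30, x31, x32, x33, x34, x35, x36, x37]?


C(n,i)=C(37,24)=3562467300


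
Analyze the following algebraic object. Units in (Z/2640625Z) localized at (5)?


Local ring = Z/15625Z.
phi(15625) = 5^5*(5-1) = 12500


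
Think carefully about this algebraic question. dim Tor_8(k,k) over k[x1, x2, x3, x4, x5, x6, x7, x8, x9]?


Koszul: C(n,i)=C(9,8)=9


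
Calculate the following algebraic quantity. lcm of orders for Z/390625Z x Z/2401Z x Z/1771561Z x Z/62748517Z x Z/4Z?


Exponent = lcm of the cyclic orders; pairwise coprime => product.
5^8*7^4*11^6*13^7*2^2=390625*2401*1771561*62748517*4=417034287633771620312500


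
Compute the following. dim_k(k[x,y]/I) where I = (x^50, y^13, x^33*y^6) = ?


k[x,y]/I, I = (x^50, y^13, x^33*y^6)
Rect: 50x13=650. Corner: (50-33)x(13-6)=119.
dim = 650-119 = 531


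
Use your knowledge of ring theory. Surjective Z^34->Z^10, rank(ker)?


rank(ker) = 34-10 = 24


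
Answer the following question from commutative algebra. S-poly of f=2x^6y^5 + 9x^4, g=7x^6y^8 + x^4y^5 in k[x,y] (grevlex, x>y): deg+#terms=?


LT(f)=2x^6y^5, LT(g)=7x^6y^8
lcm(LM)=x^6y^8
S(f,g) (scaled by 14 to clear denominators) = 7y^3*f - 2*g = -2x^4y^5 + 63x^4y^3
2 terms, deg 9.
9+2=11


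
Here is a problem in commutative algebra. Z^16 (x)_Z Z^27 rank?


rank(M(x)N) = rank(M)*rank(N)
16*27 = 432


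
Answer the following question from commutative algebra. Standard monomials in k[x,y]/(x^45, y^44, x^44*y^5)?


k[x,y]/I, I = (x^45, y^44, x^44*y^5)
Rect: 45x44=1980. Corner: (45-44)x(44-5)=39.
dim = 1980-39 = 1941


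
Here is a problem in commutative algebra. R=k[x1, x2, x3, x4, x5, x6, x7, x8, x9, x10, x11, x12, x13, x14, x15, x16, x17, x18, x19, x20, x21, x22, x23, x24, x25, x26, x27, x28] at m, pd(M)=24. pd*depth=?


pd+depth=28
depth=28-24=4
pd*depth=24*4=96


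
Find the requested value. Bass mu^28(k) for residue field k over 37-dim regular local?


C(n,i)=C(37,28)=124403620


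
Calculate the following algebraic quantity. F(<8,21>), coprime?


gcd(8,21)=1 => F=ab-a-b=8*21-8-21=168-29=139


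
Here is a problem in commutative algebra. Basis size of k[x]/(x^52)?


Basis: 1,x,...,x^51
dim=52


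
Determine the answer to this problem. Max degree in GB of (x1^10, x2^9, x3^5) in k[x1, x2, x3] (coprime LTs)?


Pure powers, coprime LTs => already GB.
Degrees: 10, 9, 5
Max=10


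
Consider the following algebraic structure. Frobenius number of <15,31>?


gcd(15,31)=1 => F=ab-a-b=15*31-15-31=465-46=419


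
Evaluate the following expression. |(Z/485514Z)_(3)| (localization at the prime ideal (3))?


3-primary part: 485514=3^8*74
Size=3^8=6561


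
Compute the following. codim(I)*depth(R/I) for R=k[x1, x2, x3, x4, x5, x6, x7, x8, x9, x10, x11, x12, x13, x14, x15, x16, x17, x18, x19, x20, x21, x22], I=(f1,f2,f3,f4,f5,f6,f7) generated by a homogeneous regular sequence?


codim=7, depth=dim(R/I)=22-7=15
Product=7*15=105


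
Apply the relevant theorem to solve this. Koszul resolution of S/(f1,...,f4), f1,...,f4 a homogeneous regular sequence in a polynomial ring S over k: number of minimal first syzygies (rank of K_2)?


Regular sequence => Koszul complex is the minimal free resolution.
Syz_1 minimally generated by Koszul relations f_i*e_j - f_j*e_i (i<j): mu(Syz_1) = beta_2 = C(m,2) = m(m-1)/2
m=4
4*3/2 = 6


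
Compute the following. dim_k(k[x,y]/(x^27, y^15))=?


Basis: x^i*y^j, i<27, j<15
27*15=405


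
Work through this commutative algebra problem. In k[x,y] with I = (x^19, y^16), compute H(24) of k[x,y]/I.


k[x,y], I = (x^19, y^16), d = 24
Need i < 19 and d-i < 16.
Range: 9 <= i <= 18.
H(24) = 10


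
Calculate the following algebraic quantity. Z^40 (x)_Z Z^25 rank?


rank(M(x)N) = rank(M)*rank(N)
40*25 = 1000


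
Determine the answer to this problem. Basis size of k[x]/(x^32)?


Basis: 1,x,...,x^31
dim=32


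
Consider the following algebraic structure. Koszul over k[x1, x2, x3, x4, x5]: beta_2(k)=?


C(n,i)=C(5,2)=10


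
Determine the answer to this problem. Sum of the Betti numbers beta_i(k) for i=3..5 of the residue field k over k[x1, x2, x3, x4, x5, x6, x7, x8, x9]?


Koszul resolution: beta_i(k)=C(n,i), n=9
C(9,3)=84, C(9,4)=126, C(9,5)=126
Sum=336


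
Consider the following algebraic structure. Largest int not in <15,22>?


gcd(15,22)=1 => F=ab-a-b=15*22-15-22=330-37=293


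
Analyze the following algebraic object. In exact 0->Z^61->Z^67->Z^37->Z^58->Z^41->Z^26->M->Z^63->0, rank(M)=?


Alt sum=0:
(-1)^0*61 + (-1)^1*67 + (-1)^2*37 + (-1)^3*58 + (-1)^4*41 + (-1)^5*26 + (-1)^6*? + (-1)^7*63=0
rank(M)=75


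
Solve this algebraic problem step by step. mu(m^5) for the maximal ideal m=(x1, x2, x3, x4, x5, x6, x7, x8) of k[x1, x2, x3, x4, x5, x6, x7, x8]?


Graded Nakayama: mu(m^d) = dim_k (m^d/m^(d+1)) = #degree-5 monomials in 8 vars
C(n+d-1,d)=C(12,5)=792


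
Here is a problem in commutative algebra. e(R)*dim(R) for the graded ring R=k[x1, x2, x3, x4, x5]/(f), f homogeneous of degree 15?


e(R)=deg(f)=15, dim(R)=5-1=4
e*dim=15*4=60


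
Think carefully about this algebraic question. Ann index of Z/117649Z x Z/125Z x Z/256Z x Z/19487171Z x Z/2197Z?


Exponent = lcm of the cyclic orders; pairwise coprime => product.
7^6*5^3*2^8*11^7*13^3=117649*125*256*19487171*2197=161182197107547616000


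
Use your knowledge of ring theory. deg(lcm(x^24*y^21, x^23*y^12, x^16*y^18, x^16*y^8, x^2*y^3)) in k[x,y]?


lcm = componentwise max:
x: max(24,23,16,16,2)=24
y: max(21,12,18,8,3)=21
Total=24+21=45


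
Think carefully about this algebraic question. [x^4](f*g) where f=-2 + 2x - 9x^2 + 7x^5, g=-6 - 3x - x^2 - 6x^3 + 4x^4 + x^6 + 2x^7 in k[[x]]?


[x^4] = sum a_i*b_j, i+j=4
  -2*4=-8
  2*-6=-12
  -9*-1=9
Sum=-11


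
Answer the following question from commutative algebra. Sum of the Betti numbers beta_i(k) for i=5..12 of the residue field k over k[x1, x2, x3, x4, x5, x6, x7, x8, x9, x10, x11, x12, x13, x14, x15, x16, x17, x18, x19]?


Koszul resolution: beta_i(k)=C(n,i), n=19
C(19,5)=11628, C(19,6)=27132, C(19,7)=50388, C(19,8)=75582, C(19,9)=92378, C(19,10)=92378, C(19,11)=75582, C(19,12)=50388
Sum=475456


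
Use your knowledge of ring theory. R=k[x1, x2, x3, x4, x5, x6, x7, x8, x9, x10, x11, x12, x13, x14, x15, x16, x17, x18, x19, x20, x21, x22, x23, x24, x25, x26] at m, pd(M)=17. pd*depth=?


pd+depth=26
depth=26-17=9
pd*depth=17*9=153


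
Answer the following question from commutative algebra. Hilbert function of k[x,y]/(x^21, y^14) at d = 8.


k[x,y], I = (x^21, y^14), d = 8
Need i < 21 and d-i < 14.
Range: 0 <= i <= 8.
H(8) = 9


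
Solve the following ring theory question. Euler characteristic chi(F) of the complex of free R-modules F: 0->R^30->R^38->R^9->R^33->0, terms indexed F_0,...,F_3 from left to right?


chi = sum (-1)^i * rank:
(-1)^0*30=30
(-1)^1*38=-38
(-1)^2*9=9
(-1)^3*33=-33
chi=-32


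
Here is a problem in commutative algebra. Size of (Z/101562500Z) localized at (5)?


5-primary part: 101562500=5^9*52
Size=5^9=1953125


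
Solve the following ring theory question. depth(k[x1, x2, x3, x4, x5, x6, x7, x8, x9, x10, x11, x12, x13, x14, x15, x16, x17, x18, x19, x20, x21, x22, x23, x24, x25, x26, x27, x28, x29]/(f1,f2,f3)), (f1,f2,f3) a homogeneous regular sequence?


depth(R)=29
depth(R/I)=29-3=26


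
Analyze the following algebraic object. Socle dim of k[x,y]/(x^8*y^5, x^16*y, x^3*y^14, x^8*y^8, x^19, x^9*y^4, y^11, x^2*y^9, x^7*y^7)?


Socle = ann(m) = span of standard monomials u with x*u, y*u in I (staircase corners).
Redundant generators: x^8*y^8, x^3*y^14
Minimal generators: x^19, x^16*y, x^9*y^4, x^8*y^5, x^7*y^7, x^2*y^9, y^11
Corners: xy^10, x^6y^8, x^7y^6, x^8y^4, x^15y^3, x^18
Socle dim=6


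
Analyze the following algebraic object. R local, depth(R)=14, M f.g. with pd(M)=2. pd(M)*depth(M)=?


pd+depth=14
depth=14-2=12
pd*depth=2*12=24


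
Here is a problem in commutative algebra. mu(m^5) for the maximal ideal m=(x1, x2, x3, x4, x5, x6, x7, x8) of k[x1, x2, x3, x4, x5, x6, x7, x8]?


Graded Nakayama: mu(m^d) = dim_k (m^d/m^(d+1)) = #degree-5 monomials in 8 vars
C(n+d-1,d)=C(12,5)=792


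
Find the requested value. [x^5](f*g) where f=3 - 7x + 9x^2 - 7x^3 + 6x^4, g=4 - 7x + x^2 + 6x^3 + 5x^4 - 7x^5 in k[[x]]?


[x^5] = sum a_i*b_j, i+j=5
  3*-7=-21
  -7*5=-35
  9*6=54
  -7*1=-7
  6*-7=-42
Sum=-51


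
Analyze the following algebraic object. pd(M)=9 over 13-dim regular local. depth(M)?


pd+depth=depth(R)=13
depth=13-9=4


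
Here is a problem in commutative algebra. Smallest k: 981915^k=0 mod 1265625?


981915^k mod 1265625:
k=1: 981915
k=2: 145350
k=3: 610875
k=4: 810000
k=5: 759375
k=6: 0
First zero at k = 6


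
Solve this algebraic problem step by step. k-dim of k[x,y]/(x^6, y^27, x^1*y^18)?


k[x,y]/I, I = (x^6, y^27, x^1*y^18)
Rect: 6x27=162. Corner: (6-1)x(27-18)=45.
dim = 162-45 = 117


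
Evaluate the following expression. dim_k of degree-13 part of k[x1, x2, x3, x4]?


C(d+n-1,n-1)=C(16,3)=560


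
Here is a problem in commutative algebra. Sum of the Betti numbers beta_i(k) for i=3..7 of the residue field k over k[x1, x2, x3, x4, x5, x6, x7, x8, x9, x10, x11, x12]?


Koszul resolution: beta_i(k)=C(n,i), n=12
C(12,3)=220, C(12,4)=495, C(12,5)=792, C(12,6)=924, C(12,7)=792
Sum=3223


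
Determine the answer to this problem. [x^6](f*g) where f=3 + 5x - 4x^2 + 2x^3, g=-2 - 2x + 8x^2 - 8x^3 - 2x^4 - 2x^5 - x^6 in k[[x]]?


[x^6] = sum a_i*b_j, i+j=6
  3*-1=-3
  5*-2=-10
  -4*-2=8
  2*-8=-16
Sum=-21


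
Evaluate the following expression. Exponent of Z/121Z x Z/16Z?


Exponent = lcm of the cyclic orders; pairwise coprime => product.
11^2*2^4=121*16=1936


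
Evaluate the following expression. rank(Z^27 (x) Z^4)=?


rank(M(x)N) = rank(M)*rank(N)
27*4 = 108


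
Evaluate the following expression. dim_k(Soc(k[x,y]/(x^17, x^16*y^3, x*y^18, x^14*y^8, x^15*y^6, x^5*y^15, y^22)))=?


Socle = ann(m) = span of standard monomials u with x*u, y*u in I (staircase corners).
Minimal generators: x^17, x^16*y^3, x^15*y^6, x^14*y^8, x^5*y^15, x*y^18, y^22
Corners: y^21, x^4y^17, x^13y^14, x^14y^7, x^15y^5, x^16y^2
Socle dim=6


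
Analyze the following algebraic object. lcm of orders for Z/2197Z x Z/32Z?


Exponent = lcm of the cyclic orders; pairwise coprime => product.
13^3*2^5=2197*32=70304


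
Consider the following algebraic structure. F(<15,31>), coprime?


gcd(15,31)=1 => F=ab-a-b=15*31-15-31=465-46=419


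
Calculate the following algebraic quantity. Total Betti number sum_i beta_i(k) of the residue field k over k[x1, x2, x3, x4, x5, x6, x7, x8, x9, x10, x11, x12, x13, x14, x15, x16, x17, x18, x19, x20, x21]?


Koszul resolution: beta_i(k)=C(n,i), n=21
sum_i C(21,i) = 2^21 = 2097152


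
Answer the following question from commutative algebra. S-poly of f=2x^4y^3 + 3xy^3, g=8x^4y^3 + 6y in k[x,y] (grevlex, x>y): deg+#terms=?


LT(f)=2x^4y^3, LT(g)=8x^4y^3
lcm(LM)=x^4y^3
S(f,g) (scaled by 16 to clear denominators) = 8*f - 2*g = 24xy^3 - 12y
2 terms, deg 4.
4+2=6


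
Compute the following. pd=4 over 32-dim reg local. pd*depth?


pd+depth=32
depth=32-4=28
pd*depth=4*28=112


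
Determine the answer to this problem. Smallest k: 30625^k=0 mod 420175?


30625^k mod 420175:
k=1: 30625
k=2: 60025
k=3: 0
First zero at k = 3


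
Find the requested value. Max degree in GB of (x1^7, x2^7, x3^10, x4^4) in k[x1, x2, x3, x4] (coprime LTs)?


Pure powers, coprime LTs => already GB.
Degrees: 7, 7, 10, 4
Max=10


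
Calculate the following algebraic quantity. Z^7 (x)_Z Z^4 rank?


rank(M(x)N) = rank(M)*rank(N)
7*4 = 28


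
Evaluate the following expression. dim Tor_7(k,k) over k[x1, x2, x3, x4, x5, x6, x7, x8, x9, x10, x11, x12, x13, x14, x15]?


Koszul: C(n,i)=C(15,7)=6435


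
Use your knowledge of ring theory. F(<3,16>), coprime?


gcd(3,16)=1 => F=ab-a-b=3*16-3-16=48-19=29


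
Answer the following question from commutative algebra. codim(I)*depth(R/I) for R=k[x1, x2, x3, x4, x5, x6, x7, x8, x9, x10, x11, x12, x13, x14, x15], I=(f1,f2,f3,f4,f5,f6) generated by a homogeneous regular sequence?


codim=6, depth=dim(R/I)=15-6=9
Product=6*9=54


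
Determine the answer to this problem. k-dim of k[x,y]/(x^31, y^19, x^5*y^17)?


k[x,y]/I, I = (x^31, y^19, x^5*y^17)
Rect: 31x19=589. Corner: (31-5)x(19-17)=52.
dim = 589-52 = 537


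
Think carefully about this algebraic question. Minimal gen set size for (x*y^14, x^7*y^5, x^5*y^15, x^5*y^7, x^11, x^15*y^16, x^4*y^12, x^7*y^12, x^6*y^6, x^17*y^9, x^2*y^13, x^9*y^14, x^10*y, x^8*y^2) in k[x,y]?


Remove redundant (divisible by others).
x^9*y^14 redundant.
x^7*y^12 redundant.
x^5*y^15 redundant.
x^17*y^9 redundant.
x^15*y^16 redundant.
Min: x^11, x^10*y, x^8*y^2, x^7*y^5, x^6*y^6, x^5*y^7, x^4*y^12, x^2*y^13, x*y^14
Count=9


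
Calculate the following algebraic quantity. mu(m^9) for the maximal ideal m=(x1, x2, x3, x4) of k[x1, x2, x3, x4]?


Graded Nakayama: mu(m^d) = dim_k (m^d/m^(d+1)) = #degree-9 monomials in 4 vars
C(n+d-1,d)=C(12,9)=220


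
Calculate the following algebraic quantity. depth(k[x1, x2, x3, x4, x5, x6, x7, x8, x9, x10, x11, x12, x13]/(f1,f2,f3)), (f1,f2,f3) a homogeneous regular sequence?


depth(R)=13
depth(R/I)=13-3=10


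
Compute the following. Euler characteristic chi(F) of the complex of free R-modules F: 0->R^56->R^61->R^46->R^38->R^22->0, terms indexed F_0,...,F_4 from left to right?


chi = sum (-1)^i * rank:
(-1)^0*56=56
(-1)^1*61=-61
(-1)^2*46=46
(-1)^3*38=-38
(-1)^4*22=22
chi=25


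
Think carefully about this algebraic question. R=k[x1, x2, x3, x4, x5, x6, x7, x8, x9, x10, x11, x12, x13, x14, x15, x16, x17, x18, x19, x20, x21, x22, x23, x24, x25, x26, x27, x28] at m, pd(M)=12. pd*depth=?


pd+depth=28
depth=28-12=16
pd*depth=12*16=192


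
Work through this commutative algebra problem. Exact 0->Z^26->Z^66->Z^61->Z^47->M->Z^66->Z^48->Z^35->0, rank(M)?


Alt sum=0:
(-1)^0*26 + (-1)^1*66 + (-1)^2*61 + (-1)^3*47 + (-1)^4*? + (-1)^5*66 + (-1)^6*48 + (-1)^7*35=0
rank(M)=79


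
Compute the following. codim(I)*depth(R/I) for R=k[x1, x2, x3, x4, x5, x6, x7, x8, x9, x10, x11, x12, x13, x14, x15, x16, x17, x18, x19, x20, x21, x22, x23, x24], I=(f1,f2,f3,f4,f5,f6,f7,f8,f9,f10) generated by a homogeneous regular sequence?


codim=10, depth=dim(R/I)=24-10=14
Product=10*14=140


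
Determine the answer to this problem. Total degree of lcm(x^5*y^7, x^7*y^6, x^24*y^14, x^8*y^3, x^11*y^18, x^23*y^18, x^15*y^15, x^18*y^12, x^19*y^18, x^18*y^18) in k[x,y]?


lcm = componentwise max:
x: max(5,7,24,8,11,23,15,18,19,18)=24
y: max(7,6,14,3,18,18,15,12,18,18)=18
Total=24+18=42


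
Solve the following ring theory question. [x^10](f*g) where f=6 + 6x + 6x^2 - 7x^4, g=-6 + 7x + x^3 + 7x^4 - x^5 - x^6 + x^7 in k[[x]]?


[x^10] = sum a_i*b_j, i+j=10
  -7*-1=7
Sum=7


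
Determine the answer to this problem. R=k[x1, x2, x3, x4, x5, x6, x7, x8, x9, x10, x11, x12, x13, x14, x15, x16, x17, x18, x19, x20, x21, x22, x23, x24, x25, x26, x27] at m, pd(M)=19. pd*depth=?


pd+depth=27
depth=27-19=8
pd*depth=19*8=152


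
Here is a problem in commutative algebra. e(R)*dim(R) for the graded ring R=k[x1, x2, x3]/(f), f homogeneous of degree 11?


e(R)=deg(f)=11, dim(R)=3-1=2
e*dim=11*2=22


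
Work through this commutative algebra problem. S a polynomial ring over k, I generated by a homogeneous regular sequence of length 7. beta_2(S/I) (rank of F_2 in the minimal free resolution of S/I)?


Regular sequence => Koszul complex is the minimal free resolution.
Syz_1 minimally generated by Koszul relations f_i*e_j - f_j*e_i (i<j): mu(Syz_1) = beta_2 = C(m,2) = m(m-1)/2
m=7
7*6/2 = 21


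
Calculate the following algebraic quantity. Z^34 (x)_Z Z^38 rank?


rank(M(x)N) = rank(M)*rank(N)
34*38 = 1292


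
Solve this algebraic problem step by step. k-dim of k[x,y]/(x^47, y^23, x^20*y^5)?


k[x,y]/I, I = (x^47, y^23, x^20*y^5)
Rect: 47x23=1081. Corner: (47-20)x(23-5)=486.
dim = 1081-486 = 595


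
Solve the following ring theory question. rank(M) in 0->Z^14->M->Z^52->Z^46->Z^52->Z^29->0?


Alt sum=0:
(-1)^0*14 + (-1)^1*? + (-1)^2*52 + (-1)^3*46 + (-1)^4*52 + (-1)^5*29=0
rank(M)=43


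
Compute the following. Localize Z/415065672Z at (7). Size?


7-primary part: 415065672=7^8*72
Size=7^8=5764801


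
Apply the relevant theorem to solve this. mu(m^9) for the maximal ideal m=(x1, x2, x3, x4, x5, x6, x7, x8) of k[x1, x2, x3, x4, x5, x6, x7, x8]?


Graded Nakayama: mu(m^d) = dim_k (m^d/m^(d+1)) = #degree-9 monomials in 8 vars
C(n+d-1,d)=C(16,9)=11440


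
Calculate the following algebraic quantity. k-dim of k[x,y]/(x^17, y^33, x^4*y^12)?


k[x,y]/I, I = (x^17, y^33, x^4*y^12)
Rect: 17x33=561. Corner: (17-4)x(33-12)=273.
dim = 561-273 = 288


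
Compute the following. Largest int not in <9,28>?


gcd(9,28)=1 => F=ab-a-b=9*28-9-28=252-37=215


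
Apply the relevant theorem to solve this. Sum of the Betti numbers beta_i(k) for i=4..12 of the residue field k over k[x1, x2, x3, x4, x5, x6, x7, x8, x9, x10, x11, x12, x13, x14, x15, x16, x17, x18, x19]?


Koszul resolution: beta_i(k)=C(n,i), n=19
C(19,4)=3876, C(19,5)=11628, C(19,6)=27132, C(19,7)=50388, C(19,8)=75582, C(19,9)=92378, C(19,10)=92378, C(19,11)=75582, C(19,12)=50388
Sum=479332


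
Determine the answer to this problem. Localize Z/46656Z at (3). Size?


3-primary part: 46656=3^6*64
Size=3^6=729


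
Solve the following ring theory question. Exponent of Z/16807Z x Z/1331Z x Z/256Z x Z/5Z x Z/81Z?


Exponent = lcm of the cyclic orders; pairwise coprime => product.
7^5*11^3*2^8*5^1*3^4=16807*1331*256*5*81=2319333730560


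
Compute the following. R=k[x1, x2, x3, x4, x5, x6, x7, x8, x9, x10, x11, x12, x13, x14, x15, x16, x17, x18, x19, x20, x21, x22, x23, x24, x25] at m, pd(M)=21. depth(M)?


pd+depth=depth(R)=25
depth=25-21=4


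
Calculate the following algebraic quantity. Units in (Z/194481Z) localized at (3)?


Local ring = Z/81Z.
phi(81) = 3^3*(3-1) = 54


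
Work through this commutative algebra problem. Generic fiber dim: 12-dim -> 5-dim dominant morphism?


dim(fiber)=dim(X)-dim(Y)=12-5=7


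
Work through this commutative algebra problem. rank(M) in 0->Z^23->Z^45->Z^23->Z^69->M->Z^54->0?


Alt sum=0:
(-1)^0*23 + (-1)^1*45 + (-1)^2*23 + (-1)^3*69 + (-1)^4*? + (-1)^5*54=0
rank(M)=122


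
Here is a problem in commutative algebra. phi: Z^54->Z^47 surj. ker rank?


rank(ker) = 54-47 = 7


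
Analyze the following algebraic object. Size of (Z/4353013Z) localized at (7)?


7-primary part: 4353013=7^6*37
Size=7^6=117649


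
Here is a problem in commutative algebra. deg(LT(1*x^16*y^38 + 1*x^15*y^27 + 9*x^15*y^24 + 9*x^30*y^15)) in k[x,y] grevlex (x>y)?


LT: 1*x^16*y^38
deg_x=16, deg_y=38
Total=16+38=54


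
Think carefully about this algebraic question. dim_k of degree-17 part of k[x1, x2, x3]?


C(d+n-1,n-1)=C(19,2)=171


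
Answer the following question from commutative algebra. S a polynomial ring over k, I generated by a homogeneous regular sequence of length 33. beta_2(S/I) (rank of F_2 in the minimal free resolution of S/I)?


Regular sequence => Koszul complex is the minimal free resolution.
Syz_1 minimally generated by Koszul relations f_i*e_j - f_j*e_i (i<j): mu(Syz_1) = beta_2 = C(m,2) = m(m-1)/2
m=33
33*32/2 = 528


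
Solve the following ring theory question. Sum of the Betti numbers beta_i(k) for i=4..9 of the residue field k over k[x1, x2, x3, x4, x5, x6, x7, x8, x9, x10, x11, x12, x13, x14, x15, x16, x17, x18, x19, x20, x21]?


Koszul resolution: beta_i(k)=C(n,i), n=21
C(21,4)=5985, C(21,5)=20349, C(21,6)=54264, C(21,7)=116280, C(21,8)=203490, C(21,9)=293930
Sum=694298


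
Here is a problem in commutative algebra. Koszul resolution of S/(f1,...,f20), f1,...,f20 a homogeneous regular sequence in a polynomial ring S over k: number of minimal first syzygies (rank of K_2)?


Regular sequence => Koszul complex is the minimal free resolution.
Syz_1 minimally generated by Koszul relations f_i*e_j - f_j*e_i (i<j): mu(Syz_1) = beta_2 = C(m,2) = m(m-1)/2
m=20
20*19/2 = 190


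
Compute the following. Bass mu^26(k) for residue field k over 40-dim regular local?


C(n,i)=C(40,26)=23206929840


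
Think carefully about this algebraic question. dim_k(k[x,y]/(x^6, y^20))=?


Basis: x^i*y^j, i<6, j<20
6*20=120


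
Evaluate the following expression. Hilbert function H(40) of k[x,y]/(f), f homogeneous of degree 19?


H(t)=d for t>=d-1.
d=19, t=40
H(40)=19


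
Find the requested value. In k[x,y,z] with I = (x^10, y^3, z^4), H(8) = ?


Need i<10, j<3, k<4 with i+j+k=8.
For each i, j ranges over max(0,8-i-3)..min(2,8-i):
  i=0: j in [5,2] -> 0
  i=1: j in [4,2] -> 0
  i=2: j in [3,2] -> 0
  i=3: j in [2,2] -> 1
  i=4: j in [1,2] -> 2
  i=5: j in [0,2] -> 3
  i=6: j in [0,2] -> 3
  i=7: j in [0,1] -> 2
  i=8: j in [0,0] -> 1
H(8) = 0+0+0+1+2+3+3+2+1 = 12


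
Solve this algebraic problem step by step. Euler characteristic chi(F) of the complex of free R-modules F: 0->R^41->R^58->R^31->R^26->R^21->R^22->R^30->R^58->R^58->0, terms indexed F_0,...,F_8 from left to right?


chi = sum (-1)^i * rank:
(-1)^0*41=41
(-1)^1*58=-58
(-1)^2*31=31
(-1)^3*26=-26
(-1)^4*21=21
(-1)^5*22=-22
(-1)^6*30=30
(-1)^7*58=-58
(-1)^8*58=58
chi=17


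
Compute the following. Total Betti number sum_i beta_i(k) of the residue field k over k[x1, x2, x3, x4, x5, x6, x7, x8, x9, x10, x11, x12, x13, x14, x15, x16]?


Koszul resolution: beta_i(k)=C(n,i), n=16
sum_i C(16,i) = 2^16 = 65536


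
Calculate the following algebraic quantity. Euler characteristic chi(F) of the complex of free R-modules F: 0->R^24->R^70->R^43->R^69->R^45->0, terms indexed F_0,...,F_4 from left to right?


chi = sum (-1)^i * rank:
(-1)^0*24=24
(-1)^1*70=-70
(-1)^2*43=43
(-1)^3*69=-69
(-1)^4*45=45
chi=-27


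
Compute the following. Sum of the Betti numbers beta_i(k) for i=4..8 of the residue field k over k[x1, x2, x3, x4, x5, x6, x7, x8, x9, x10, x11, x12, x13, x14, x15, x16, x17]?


Koszul resolution: beta_i(k)=C(n,i), n=17
C(17,4)=2380, C(17,5)=6188, C(17,6)=12376, C(17,7)=19448, C(17,8)=24310
Sum=64702


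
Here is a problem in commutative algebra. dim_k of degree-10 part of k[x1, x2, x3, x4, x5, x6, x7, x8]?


C(d+n-1,n-1)=C(17,7)=19448


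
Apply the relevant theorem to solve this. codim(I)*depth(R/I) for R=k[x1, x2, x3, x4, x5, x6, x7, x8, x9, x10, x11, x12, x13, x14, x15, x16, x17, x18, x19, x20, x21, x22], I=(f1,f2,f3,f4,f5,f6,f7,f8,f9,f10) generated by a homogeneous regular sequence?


codim=10, depth=dim(R/I)=22-10=12
Product=10*12=120


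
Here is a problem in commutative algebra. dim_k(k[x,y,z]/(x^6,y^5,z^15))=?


Basis: x^iy^jz^k, i<6,j<5,k<15
6*5*15=450


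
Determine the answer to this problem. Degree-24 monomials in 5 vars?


C(d+n-1,n-1)=C(28,4)=20475


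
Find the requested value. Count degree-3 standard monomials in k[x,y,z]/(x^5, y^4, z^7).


Need i<5, j<4, k<7 with i+j+k=3.
For each i, j ranges over max(0,3-i-6)..min(3,3-i):
  i=0: j in [0,3] -> 4
  i=1: j in [0,2] -> 3
  i=2: j in [0,1] -> 2
  i=3: j in [0,0] -> 1
H(3) = 4+3+2+1 = 10


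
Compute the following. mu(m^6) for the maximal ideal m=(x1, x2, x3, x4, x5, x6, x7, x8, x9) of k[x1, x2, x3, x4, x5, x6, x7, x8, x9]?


Graded Nakayama: mu(m^d) = dim_k (m^d/m^(d+1)) = #degree-6 monomials in 9 vars
C(n+d-1,d)=C(14,6)=3003


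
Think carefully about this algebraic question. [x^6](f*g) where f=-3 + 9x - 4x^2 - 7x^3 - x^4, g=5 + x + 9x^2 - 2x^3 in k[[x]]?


[x^6] = sum a_i*b_j, i+j=6
  -7*-2=14
  -1*9=-9
Sum=5


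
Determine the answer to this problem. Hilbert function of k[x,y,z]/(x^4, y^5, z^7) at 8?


Need i<4, j<5, k<7 with i+j+k=8.
For each i, j ranges over max(0,8-i-6)..min(4,8-i):
  i=0: j in [2,4] -> 3
  i=1: j in [1,4] -> 4
  i=2: j in [0,4] -> 5
  i=3: j in [0,4] -> 5
H(8) = 3+4+5+5 = 17


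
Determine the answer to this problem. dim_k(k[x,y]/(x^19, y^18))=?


Basis: x^i*y^j, i<19, j<18
19*18=342


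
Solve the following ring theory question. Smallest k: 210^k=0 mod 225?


210^k mod 225:
k=1: 210
k=2: 0
First zero at k = 2


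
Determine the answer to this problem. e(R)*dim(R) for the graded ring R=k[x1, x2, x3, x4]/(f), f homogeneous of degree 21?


e(R)=deg(f)=21, dim(R)=4-1=3
e*dim=21*3=63


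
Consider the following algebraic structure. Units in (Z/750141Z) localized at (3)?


Local ring = Z/2187Z.
phi(2187) = 3^6*(3-1) = 1458


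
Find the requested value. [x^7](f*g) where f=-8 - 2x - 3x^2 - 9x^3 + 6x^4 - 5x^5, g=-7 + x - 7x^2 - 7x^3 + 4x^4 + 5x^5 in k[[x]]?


[x^7] = sum a_i*b_j, i+j=7
  -3*5=-15
  -9*4=-36
  6*-7=-42
  -5*-7=35
Sum=-58


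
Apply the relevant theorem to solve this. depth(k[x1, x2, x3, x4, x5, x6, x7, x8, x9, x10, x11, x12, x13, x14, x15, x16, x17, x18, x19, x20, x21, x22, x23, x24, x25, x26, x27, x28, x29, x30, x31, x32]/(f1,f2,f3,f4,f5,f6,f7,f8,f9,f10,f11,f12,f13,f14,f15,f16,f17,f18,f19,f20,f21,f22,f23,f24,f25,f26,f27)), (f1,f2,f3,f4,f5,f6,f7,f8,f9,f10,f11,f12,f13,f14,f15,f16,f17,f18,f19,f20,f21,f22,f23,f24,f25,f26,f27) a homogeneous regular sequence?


depth(R)=32
depth(R/I)=32-27=5


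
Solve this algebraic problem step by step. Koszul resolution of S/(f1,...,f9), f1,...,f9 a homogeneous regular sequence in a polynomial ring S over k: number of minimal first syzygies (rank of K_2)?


Regular sequence => Koszul complex is the minimal free resolution.
Syz_1 minimally generated by Koszul relations f_i*e_j - f_j*e_i (i<j): mu(Syz_1) = beta_2 = C(m,2) = m(m-1)/2
m=9
9*8/2 = 36


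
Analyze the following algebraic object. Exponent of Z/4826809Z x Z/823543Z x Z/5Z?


Exponent = lcm of the cyclic orders; pairwise coprime => product.
13^6*7^7*5^1=4826809*823543*5=19875423821435


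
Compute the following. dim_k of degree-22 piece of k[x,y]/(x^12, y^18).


k[x,y], I = (x^12, y^18), d = 22
Need i < 12 and d-i < 18.
Range: 5 <= i <= 11.
H(22) = 7


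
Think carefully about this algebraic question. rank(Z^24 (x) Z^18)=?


rank(M(x)N) = rank(M)*rank(N)
24*18 = 432


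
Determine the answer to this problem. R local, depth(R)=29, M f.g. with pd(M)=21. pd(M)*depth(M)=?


pd+depth=29
depth=29-21=8
pd*depth=21*8=168


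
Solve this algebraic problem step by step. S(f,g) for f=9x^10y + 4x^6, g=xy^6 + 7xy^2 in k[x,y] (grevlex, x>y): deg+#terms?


LT(f)=9x^10y, LT(g)=xy^6
lcm(LM)=x^10y^6
S(f,g) (scaled by 9 to clear denominators) = y^5*f - 9x^9*g = -63x^10y^2 + 4x^6y^5
2 terms, deg 12.
12+2=14


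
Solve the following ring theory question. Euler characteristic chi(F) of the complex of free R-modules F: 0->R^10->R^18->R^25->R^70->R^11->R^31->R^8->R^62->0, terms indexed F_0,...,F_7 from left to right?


chi = sum (-1)^i * rank:
(-1)^0*10=10
(-1)^1*18=-18
(-1)^2*25=25
(-1)^3*70=-70
(-1)^4*11=11
(-1)^5*31=-31
(-1)^6*8=8
(-1)^7*62=-62
chi=-127


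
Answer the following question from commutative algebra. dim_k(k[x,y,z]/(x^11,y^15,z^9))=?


Basis: x^iy^jz^k, i<11,j<15,k<9
11*15*9=1485


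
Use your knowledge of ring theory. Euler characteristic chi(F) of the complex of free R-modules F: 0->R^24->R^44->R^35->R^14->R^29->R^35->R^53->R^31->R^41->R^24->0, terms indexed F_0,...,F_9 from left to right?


chi = sum (-1)^i * rank:
(-1)^0*24=24
(-1)^1*44=-44
(-1)^2*35=35
(-1)^3*14=-14
(-1)^4*29=29
(-1)^5*35=-35
(-1)^6*53=53
(-1)^7*31=-31
(-1)^8*41=41
(-1)^9*24=-24
chi=34


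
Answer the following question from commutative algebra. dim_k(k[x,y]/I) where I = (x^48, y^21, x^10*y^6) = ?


k[x,y]/I, I = (x^48, y^21, x^10*y^6)
Rect: 48x21=1008. Corner: (48-10)x(21-6)=570.
dim = 1008-570 = 438


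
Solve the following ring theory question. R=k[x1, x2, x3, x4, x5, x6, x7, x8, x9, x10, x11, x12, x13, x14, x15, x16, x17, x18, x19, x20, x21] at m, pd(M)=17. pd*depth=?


pd+depth=21
depth=21-17=4
pd*depth=17*4=68


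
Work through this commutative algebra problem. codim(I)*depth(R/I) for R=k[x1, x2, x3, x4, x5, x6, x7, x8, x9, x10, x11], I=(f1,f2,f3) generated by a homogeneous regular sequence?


codim=3, depth=dim(R/I)=11-3=8
Product=3*8=24


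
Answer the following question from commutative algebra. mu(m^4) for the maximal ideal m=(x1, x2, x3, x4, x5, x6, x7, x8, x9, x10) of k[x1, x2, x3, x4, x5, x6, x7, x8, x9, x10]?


Graded Nakayama: mu(m^d) = dim_k (m^d/m^(d+1)) = #degree-4 monomials in 10 vars
C(n+d-1,d)=C(13,4)=715


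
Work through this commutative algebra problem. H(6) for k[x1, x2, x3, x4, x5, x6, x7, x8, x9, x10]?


C(d+n-1,n-1)=C(15,9)=5005


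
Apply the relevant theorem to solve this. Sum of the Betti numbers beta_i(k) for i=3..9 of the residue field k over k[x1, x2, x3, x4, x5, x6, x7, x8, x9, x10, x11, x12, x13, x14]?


Koszul resolution: beta_i(k)=C(n,i), n=14
C(14,3)=364, C(14,4)=1001, C(14,5)=2002, C(14,6)=3003, C(14,7)=3432, C(14,8)=3003, C(14,9)=2002
Sum=14807


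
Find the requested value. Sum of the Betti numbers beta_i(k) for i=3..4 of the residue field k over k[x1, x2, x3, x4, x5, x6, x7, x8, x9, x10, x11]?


Koszul resolution: beta_i(k)=C(n,i), n=11
C(11,3)=165, C(11,4)=330
Sum=495


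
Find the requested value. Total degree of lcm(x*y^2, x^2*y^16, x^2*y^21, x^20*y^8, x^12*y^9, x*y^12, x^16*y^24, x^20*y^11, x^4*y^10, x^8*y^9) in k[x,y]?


lcm = componentwise max:
x: max(1,2,2,20,12,1,16,20,4,8)=20
y: max(2,16,21,8,9,12,24,11,10,9)=24
Total=20+24=44


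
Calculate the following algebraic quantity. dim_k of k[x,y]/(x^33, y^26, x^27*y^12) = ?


k[x,y]/I, I = (x^33, y^26, x^27*y^12)
Rect: 33x26=858. Corner: (33-27)x(26-12)=84.
dim = 858-84 = 774


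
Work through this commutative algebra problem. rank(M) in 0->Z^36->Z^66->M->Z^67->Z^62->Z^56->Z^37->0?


Alt sum=0:
(-1)^0*36 + (-1)^1*66 + (-1)^2*? + (-1)^3*67 + (-1)^4*62 + (-1)^5*56 + (-1)^6*37=0
rank(M)=54


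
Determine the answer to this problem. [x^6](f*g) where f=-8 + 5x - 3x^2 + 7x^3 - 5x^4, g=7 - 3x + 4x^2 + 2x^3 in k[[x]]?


[x^6] = sum a_i*b_j, i+j=6
  7*2=14
  -5*4=-20
Sum=-6


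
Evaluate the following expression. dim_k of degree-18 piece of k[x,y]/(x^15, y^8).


k[x,y], I = (x^15, y^8), d = 18
Need i < 15 and d-i < 8.
Range: 11 <= i <= 14.
H(18) = 4


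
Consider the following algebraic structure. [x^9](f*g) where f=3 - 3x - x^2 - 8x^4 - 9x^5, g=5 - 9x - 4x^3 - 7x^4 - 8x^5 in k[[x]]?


[x^9] = sum a_i*b_j, i+j=9
  -8*-8=64
  -9*-7=63
Sum=127


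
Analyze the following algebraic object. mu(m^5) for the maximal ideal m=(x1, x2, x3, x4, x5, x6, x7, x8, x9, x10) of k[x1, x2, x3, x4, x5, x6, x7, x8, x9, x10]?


Graded Nakayama: mu(m^d) = dim_k (m^d/m^(d+1)) = #degree-5 monomials in 10 vars
C(n+d-1,d)=C(14,5)=2002


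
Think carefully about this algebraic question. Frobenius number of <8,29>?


gcd(8,29)=1 => F=ab-a-b=8*29-8-29=232-37=195


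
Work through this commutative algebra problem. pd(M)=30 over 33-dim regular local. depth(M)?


pd+depth=depth(R)=33
depth=33-30=3


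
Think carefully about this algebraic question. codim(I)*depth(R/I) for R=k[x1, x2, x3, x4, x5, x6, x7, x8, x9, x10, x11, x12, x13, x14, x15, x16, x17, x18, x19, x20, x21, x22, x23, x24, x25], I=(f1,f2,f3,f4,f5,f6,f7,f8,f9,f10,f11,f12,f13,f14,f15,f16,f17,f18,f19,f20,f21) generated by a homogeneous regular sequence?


codim=21, depth=dim(R/I)=25-21=4
Product=21*4=84


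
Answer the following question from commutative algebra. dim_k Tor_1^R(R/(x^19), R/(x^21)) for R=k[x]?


Tor_1(R/I,R/J)=(I cap J)/IJ=(x^21)/(x^40)
dim=40-21=min(19,21)=19


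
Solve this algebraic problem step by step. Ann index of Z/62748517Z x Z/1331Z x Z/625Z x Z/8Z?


Exponent = lcm of the cyclic orders; pairwise coprime => product.
13^7*11^3*5^4*2^3=62748517*1331*625*8=417591380635000
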